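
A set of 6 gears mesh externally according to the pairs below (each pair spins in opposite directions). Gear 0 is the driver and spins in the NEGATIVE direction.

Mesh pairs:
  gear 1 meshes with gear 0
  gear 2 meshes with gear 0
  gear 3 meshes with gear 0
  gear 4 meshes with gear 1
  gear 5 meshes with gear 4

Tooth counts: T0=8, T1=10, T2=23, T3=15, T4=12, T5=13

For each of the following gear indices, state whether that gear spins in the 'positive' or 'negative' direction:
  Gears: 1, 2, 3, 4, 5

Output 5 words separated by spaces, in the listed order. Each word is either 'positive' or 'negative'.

Answer: positive positive positive negative positive

Derivation:
Gear 0 (driver): negative (depth 0)
  gear 1: meshes with gear 0 -> depth 1 -> positive (opposite of gear 0)
  gear 2: meshes with gear 0 -> depth 1 -> positive (opposite of gear 0)
  gear 3: meshes with gear 0 -> depth 1 -> positive (opposite of gear 0)
  gear 4: meshes with gear 1 -> depth 2 -> negative (opposite of gear 1)
  gear 5: meshes with gear 4 -> depth 3 -> positive (opposite of gear 4)
Queried indices 1, 2, 3, 4, 5 -> positive, positive, positive, negative, positive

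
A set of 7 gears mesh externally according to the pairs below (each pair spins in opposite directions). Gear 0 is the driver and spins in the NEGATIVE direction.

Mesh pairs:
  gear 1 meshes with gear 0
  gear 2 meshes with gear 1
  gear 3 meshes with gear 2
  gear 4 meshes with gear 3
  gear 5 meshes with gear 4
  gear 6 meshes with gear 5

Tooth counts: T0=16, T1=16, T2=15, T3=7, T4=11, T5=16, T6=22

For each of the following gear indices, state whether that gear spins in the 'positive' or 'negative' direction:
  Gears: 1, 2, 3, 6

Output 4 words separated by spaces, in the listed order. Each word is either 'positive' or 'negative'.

Answer: positive negative positive negative

Derivation:
Gear 0 (driver): negative (depth 0)
  gear 1: meshes with gear 0 -> depth 1 -> positive (opposite of gear 0)
  gear 2: meshes with gear 1 -> depth 2 -> negative (opposite of gear 1)
  gear 3: meshes with gear 2 -> depth 3 -> positive (opposite of gear 2)
  gear 4: meshes with gear 3 -> depth 4 -> negative (opposite of gear 3)
  gear 5: meshes with gear 4 -> depth 5 -> positive (opposite of gear 4)
  gear 6: meshes with gear 5 -> depth 6 -> negative (opposite of gear 5)
Queried indices 1, 2, 3, 6 -> positive, negative, positive, negative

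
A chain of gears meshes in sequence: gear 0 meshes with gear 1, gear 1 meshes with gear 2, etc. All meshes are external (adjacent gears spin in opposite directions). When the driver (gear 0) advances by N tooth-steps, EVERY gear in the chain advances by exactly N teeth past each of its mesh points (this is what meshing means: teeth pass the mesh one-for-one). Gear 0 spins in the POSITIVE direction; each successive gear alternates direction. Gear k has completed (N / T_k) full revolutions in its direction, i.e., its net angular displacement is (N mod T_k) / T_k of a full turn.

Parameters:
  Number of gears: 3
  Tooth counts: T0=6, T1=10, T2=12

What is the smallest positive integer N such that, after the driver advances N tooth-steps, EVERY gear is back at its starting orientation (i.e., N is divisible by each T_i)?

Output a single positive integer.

Gear k returns to start when N is a multiple of T_k.
All gears at start simultaneously when N is a common multiple of [6, 10, 12]; the smallest such N is lcm(6, 10, 12).
Start: lcm = T0 = 6
Fold in T1=10: gcd(6, 10) = 2; lcm(6, 10) = 6 * 10 / 2 = 60 / 2 = 30
Fold in T2=12: gcd(30, 12) = 6; lcm(30, 12) = 30 * 12 / 6 = 360 / 6 = 60
Full cycle length = 60

Answer: 60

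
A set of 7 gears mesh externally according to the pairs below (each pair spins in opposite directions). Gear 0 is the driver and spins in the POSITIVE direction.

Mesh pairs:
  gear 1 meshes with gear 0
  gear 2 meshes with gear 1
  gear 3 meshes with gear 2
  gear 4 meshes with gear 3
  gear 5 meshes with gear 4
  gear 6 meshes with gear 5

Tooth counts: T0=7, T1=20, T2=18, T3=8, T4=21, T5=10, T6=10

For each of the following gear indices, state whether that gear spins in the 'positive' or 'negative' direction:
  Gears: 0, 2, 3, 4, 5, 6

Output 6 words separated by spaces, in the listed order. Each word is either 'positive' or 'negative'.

Gear 0 (driver): positive (depth 0)
  gear 1: meshes with gear 0 -> depth 1 -> negative (opposite of gear 0)
  gear 2: meshes with gear 1 -> depth 2 -> positive (opposite of gear 1)
  gear 3: meshes with gear 2 -> depth 3 -> negative (opposite of gear 2)
  gear 4: meshes with gear 3 -> depth 4 -> positive (opposite of gear 3)
  gear 5: meshes with gear 4 -> depth 5 -> negative (opposite of gear 4)
  gear 6: meshes with gear 5 -> depth 6 -> positive (opposite of gear 5)
Queried indices 0, 2, 3, 4, 5, 6 -> positive, positive, negative, positive, negative, positive

Answer: positive positive negative positive negative positive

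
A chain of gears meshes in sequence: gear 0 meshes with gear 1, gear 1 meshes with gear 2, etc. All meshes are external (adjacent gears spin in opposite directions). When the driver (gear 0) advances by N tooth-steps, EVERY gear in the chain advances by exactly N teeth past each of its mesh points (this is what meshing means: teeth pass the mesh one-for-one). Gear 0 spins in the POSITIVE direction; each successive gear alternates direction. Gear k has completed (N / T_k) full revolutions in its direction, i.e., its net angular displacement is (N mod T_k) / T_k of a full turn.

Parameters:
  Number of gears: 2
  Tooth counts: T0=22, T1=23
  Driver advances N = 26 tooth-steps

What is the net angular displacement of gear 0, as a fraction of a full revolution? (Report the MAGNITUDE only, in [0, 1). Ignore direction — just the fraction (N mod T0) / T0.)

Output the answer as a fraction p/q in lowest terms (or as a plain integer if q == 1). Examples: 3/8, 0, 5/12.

Answer: 2/11

Derivation:
Chain of 2 gears, tooth counts: [22, 23]
  gear 0: T0=22, direction=positive, advance = 26 mod 22 = 4 teeth = 4/22 turn
  gear 1: T1=23, direction=negative, advance = 26 mod 23 = 3 teeth = 3/23 turn
Gear 0: 26 mod 22 = 4
Fraction = 4 / 22 = 2/11 (gcd(4,22)=2) = 2/11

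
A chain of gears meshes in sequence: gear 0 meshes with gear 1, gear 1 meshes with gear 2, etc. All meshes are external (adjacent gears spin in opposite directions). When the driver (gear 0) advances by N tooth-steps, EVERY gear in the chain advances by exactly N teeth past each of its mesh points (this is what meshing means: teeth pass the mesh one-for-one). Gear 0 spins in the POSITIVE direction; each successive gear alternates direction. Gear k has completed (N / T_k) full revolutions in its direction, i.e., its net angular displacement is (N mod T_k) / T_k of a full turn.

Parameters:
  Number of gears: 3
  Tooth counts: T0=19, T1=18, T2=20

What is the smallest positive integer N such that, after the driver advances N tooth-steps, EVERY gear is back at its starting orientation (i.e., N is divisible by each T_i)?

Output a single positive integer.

Gear k returns to start when N is a multiple of T_k.
All gears at start simultaneously when N is a common multiple of [19, 18, 20]; the smallest such N is lcm(19, 18, 20).
Start: lcm = T0 = 19
Fold in T1=18: gcd(19, 18) = 1; lcm(19, 18) = 19 * 18 / 1 = 342 / 1 = 342
Fold in T2=20: gcd(342, 20) = 2; lcm(342, 20) = 342 * 20 / 2 = 6840 / 2 = 3420
Full cycle length = 3420

Answer: 3420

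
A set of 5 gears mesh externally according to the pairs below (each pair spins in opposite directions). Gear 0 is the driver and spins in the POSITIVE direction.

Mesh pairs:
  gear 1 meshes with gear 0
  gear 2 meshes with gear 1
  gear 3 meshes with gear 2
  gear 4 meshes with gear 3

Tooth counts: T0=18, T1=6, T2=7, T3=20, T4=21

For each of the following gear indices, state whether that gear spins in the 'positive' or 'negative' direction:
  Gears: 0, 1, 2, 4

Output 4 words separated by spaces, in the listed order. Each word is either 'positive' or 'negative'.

Gear 0 (driver): positive (depth 0)
  gear 1: meshes with gear 0 -> depth 1 -> negative (opposite of gear 0)
  gear 2: meshes with gear 1 -> depth 2 -> positive (opposite of gear 1)
  gear 3: meshes with gear 2 -> depth 3 -> negative (opposite of gear 2)
  gear 4: meshes with gear 3 -> depth 4 -> positive (opposite of gear 3)
Queried indices 0, 1, 2, 4 -> positive, negative, positive, positive

Answer: positive negative positive positive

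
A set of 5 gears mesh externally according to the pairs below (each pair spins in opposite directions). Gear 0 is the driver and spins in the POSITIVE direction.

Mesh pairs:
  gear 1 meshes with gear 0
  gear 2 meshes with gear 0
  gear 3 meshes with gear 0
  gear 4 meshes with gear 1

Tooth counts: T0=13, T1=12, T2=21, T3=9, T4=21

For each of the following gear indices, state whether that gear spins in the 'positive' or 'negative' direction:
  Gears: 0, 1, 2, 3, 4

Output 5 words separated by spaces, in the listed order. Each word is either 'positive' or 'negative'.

Answer: positive negative negative negative positive

Derivation:
Gear 0 (driver): positive (depth 0)
  gear 1: meshes with gear 0 -> depth 1 -> negative (opposite of gear 0)
  gear 2: meshes with gear 0 -> depth 1 -> negative (opposite of gear 0)
  gear 3: meshes with gear 0 -> depth 1 -> negative (opposite of gear 0)
  gear 4: meshes with gear 1 -> depth 2 -> positive (opposite of gear 1)
Queried indices 0, 1, 2, 3, 4 -> positive, negative, negative, negative, positive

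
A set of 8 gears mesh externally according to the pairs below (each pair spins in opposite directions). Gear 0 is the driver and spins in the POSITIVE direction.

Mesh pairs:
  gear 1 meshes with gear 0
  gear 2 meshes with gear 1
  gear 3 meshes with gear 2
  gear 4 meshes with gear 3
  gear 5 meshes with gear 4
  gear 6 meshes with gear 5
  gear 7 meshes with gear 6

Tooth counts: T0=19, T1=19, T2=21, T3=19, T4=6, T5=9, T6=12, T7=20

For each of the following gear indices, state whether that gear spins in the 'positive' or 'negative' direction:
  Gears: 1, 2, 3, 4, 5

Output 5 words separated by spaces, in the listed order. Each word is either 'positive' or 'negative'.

Gear 0 (driver): positive (depth 0)
  gear 1: meshes with gear 0 -> depth 1 -> negative (opposite of gear 0)
  gear 2: meshes with gear 1 -> depth 2 -> positive (opposite of gear 1)
  gear 3: meshes with gear 2 -> depth 3 -> negative (opposite of gear 2)
  gear 4: meshes with gear 3 -> depth 4 -> positive (opposite of gear 3)
  gear 5: meshes with gear 4 -> depth 5 -> negative (opposite of gear 4)
  gear 6: meshes with gear 5 -> depth 6 -> positive (opposite of gear 5)
  gear 7: meshes with gear 6 -> depth 7 -> negative (opposite of gear 6)
Queried indices 1, 2, 3, 4, 5 -> negative, positive, negative, positive, negative

Answer: negative positive negative positive negative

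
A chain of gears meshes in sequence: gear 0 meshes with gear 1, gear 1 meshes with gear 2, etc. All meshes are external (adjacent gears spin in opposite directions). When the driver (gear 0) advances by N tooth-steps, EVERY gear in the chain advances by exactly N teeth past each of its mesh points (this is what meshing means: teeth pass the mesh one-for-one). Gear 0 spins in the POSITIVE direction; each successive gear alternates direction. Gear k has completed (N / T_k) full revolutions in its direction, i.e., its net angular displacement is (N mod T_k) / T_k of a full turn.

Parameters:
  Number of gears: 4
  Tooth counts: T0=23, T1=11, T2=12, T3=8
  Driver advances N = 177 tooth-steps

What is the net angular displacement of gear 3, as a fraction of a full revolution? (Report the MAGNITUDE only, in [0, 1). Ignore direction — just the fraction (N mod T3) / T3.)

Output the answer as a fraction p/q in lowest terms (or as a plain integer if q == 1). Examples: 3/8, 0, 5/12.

Answer: 1/8

Derivation:
Chain of 4 gears, tooth counts: [23, 11, 12, 8]
  gear 0: T0=23, direction=positive, advance = 177 mod 23 = 16 teeth = 16/23 turn
  gear 1: T1=11, direction=negative, advance = 177 mod 11 = 1 teeth = 1/11 turn
  gear 2: T2=12, direction=positive, advance = 177 mod 12 = 9 teeth = 9/12 turn
  gear 3: T3=8, direction=negative, advance = 177 mod 8 = 1 teeth = 1/8 turn
Gear 3: 177 mod 8 = 1
Fraction = 1 / 8 = 1/8 (gcd(1,8)=1) = 1/8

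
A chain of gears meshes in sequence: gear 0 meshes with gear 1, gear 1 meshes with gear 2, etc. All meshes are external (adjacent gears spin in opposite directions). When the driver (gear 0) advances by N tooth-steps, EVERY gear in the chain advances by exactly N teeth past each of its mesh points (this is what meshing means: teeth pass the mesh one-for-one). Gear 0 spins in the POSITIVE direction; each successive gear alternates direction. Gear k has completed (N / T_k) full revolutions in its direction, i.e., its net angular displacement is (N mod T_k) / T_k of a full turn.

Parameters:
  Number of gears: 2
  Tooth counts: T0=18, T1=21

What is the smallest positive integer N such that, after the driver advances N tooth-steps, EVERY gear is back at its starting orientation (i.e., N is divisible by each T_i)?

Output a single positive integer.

Gear k returns to start when N is a multiple of T_k.
All gears at start simultaneously when N is a common multiple of [18, 21]; the smallest such N is lcm(18, 21).
Start: lcm = T0 = 18
Fold in T1=21: gcd(18, 21) = 3; lcm(18, 21) = 18 * 21 / 3 = 378 / 3 = 126
Full cycle length = 126

Answer: 126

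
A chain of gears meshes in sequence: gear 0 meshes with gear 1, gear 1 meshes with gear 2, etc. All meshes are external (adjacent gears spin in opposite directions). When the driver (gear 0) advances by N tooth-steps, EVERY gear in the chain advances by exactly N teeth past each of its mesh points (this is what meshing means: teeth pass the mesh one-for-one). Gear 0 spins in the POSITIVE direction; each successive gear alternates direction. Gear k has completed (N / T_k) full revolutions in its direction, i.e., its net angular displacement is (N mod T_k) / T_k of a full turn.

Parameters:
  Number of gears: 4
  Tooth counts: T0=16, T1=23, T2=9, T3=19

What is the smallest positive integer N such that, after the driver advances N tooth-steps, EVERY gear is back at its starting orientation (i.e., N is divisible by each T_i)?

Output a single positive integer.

Answer: 62928

Derivation:
Gear k returns to start when N is a multiple of T_k.
All gears at start simultaneously when N is a common multiple of [16, 23, 9, 19]; the smallest such N is lcm(16, 23, 9, 19).
Start: lcm = T0 = 16
Fold in T1=23: gcd(16, 23) = 1; lcm(16, 23) = 16 * 23 / 1 = 368 / 1 = 368
Fold in T2=9: gcd(368, 9) = 1; lcm(368, 9) = 368 * 9 / 1 = 3312 / 1 = 3312
Fold in T3=19: gcd(3312, 19) = 1; lcm(3312, 19) = 3312 * 19 / 1 = 62928 / 1 = 62928
Full cycle length = 62928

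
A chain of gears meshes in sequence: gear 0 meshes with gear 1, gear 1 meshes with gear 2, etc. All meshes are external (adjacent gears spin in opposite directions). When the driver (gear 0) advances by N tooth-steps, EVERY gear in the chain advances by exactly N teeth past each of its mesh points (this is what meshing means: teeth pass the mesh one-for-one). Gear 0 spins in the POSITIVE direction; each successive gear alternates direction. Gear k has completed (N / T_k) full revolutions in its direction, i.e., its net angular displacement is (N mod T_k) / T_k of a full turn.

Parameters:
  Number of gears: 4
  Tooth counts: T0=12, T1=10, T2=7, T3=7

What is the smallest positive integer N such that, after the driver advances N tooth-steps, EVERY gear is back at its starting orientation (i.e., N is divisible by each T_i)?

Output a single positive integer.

Answer: 420

Derivation:
Gear k returns to start when N is a multiple of T_k.
All gears at start simultaneously when N is a common multiple of [12, 10, 7, 7]; the smallest such N is lcm(12, 10, 7, 7).
Start: lcm = T0 = 12
Fold in T1=10: gcd(12, 10) = 2; lcm(12, 10) = 12 * 10 / 2 = 120 / 2 = 60
Fold in T2=7: gcd(60, 7) = 1; lcm(60, 7) = 60 * 7 / 1 = 420 / 1 = 420
Fold in T3=7: gcd(420, 7) = 7; lcm(420, 7) = 420 * 7 / 7 = 2940 / 7 = 420
Full cycle length = 420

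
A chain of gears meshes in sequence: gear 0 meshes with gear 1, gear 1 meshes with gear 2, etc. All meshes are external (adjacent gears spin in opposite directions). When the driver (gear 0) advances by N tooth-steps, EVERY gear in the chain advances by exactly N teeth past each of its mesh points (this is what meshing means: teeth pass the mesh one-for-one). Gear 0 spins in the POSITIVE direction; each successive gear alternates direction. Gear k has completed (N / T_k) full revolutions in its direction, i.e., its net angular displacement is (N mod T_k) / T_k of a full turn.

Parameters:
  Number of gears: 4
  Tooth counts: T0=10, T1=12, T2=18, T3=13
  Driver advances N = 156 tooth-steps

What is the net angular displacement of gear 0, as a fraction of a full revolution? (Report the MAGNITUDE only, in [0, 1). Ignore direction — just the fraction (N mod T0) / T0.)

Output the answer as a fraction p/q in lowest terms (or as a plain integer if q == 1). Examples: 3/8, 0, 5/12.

Answer: 3/5

Derivation:
Chain of 4 gears, tooth counts: [10, 12, 18, 13]
  gear 0: T0=10, direction=positive, advance = 156 mod 10 = 6 teeth = 6/10 turn
  gear 1: T1=12, direction=negative, advance = 156 mod 12 = 0 teeth = 0/12 turn
  gear 2: T2=18, direction=positive, advance = 156 mod 18 = 12 teeth = 12/18 turn
  gear 3: T3=13, direction=negative, advance = 156 mod 13 = 0 teeth = 0/13 turn
Gear 0: 156 mod 10 = 6
Fraction = 6 / 10 = 3/5 (gcd(6,10)=2) = 3/5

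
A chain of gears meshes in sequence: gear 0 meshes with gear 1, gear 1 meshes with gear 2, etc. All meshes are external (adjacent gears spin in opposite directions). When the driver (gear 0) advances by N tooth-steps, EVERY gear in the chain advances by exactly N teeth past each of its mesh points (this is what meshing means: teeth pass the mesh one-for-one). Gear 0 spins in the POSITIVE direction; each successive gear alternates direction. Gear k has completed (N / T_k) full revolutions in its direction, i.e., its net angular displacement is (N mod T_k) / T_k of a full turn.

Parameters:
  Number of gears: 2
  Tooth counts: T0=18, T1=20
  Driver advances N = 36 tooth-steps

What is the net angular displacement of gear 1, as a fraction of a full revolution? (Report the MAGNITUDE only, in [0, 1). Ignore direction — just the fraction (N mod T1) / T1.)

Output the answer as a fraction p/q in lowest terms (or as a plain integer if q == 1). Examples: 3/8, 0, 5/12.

Chain of 2 gears, tooth counts: [18, 20]
  gear 0: T0=18, direction=positive, advance = 36 mod 18 = 0 teeth = 0/18 turn
  gear 1: T1=20, direction=negative, advance = 36 mod 20 = 16 teeth = 16/20 turn
Gear 1: 36 mod 20 = 16
Fraction = 16 / 20 = 4/5 (gcd(16,20)=4) = 4/5

Answer: 4/5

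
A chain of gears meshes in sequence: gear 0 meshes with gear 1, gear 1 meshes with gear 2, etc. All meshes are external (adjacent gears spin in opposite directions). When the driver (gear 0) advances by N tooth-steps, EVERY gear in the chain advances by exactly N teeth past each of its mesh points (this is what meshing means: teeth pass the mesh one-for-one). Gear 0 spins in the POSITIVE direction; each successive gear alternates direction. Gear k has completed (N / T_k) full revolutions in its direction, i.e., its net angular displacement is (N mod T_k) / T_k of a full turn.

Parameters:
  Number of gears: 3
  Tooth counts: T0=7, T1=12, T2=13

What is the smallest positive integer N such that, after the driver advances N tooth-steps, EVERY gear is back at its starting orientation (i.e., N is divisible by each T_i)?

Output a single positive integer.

Gear k returns to start when N is a multiple of T_k.
All gears at start simultaneously when N is a common multiple of [7, 12, 13]; the smallest such N is lcm(7, 12, 13).
Start: lcm = T0 = 7
Fold in T1=12: gcd(7, 12) = 1; lcm(7, 12) = 7 * 12 / 1 = 84 / 1 = 84
Fold in T2=13: gcd(84, 13) = 1; lcm(84, 13) = 84 * 13 / 1 = 1092 / 1 = 1092
Full cycle length = 1092

Answer: 1092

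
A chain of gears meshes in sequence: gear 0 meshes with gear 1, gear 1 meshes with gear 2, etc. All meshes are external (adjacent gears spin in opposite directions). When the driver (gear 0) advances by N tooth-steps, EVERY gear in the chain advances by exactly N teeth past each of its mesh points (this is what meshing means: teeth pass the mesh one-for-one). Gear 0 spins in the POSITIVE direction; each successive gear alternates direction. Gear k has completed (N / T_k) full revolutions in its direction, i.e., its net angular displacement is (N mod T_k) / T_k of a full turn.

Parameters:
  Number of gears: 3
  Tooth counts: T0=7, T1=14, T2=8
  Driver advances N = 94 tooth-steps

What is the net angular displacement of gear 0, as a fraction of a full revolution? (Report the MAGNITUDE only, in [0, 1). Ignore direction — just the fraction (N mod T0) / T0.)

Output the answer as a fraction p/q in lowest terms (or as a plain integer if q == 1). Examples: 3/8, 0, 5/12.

Answer: 3/7

Derivation:
Chain of 3 gears, tooth counts: [7, 14, 8]
  gear 0: T0=7, direction=positive, advance = 94 mod 7 = 3 teeth = 3/7 turn
  gear 1: T1=14, direction=negative, advance = 94 mod 14 = 10 teeth = 10/14 turn
  gear 2: T2=8, direction=positive, advance = 94 mod 8 = 6 teeth = 6/8 turn
Gear 0: 94 mod 7 = 3
Fraction = 3 / 7 = 3/7 (gcd(3,7)=1) = 3/7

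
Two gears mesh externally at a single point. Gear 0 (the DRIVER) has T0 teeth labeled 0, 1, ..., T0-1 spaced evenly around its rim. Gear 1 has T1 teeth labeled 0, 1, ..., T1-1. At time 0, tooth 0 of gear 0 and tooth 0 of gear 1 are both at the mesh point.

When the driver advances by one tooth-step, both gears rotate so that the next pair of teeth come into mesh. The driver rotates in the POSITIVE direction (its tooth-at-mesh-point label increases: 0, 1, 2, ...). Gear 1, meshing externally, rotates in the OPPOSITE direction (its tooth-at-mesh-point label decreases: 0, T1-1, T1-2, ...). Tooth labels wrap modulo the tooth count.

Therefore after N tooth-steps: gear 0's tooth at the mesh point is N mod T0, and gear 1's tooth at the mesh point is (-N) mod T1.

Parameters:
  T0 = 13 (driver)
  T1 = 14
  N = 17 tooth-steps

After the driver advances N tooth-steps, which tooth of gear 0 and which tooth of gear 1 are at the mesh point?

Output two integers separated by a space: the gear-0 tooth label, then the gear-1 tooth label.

Answer: 4 11

Derivation:
Gear 0 (driver, T0=13): tooth at mesh = N mod T0
  17 = 1 * 13 + 4, so 17 mod 13 = 4
  gear 0 tooth = 4
Gear 1 (driven, T1=14): tooth at mesh = (-N) mod T1
  17 = 1 * 14 + 3, so 17 mod 14 = 3
  (-17) mod 14 = (-3) mod 14 = 14 - 3 = 11
Mesh after 17 steps: gear-0 tooth 4 meets gear-1 tooth 11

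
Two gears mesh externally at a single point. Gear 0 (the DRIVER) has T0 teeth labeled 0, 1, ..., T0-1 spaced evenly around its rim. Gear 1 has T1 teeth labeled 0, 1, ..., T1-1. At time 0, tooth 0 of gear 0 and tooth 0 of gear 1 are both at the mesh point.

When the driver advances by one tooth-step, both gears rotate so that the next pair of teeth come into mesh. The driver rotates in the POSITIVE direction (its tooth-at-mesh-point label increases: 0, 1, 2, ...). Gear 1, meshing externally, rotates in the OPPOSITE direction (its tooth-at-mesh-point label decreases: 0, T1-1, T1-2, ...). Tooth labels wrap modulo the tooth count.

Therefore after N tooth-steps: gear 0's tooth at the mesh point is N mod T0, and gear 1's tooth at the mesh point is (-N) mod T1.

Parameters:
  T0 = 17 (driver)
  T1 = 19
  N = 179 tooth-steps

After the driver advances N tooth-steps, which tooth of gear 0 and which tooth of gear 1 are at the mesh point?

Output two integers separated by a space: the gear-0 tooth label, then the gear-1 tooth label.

Gear 0 (driver, T0=17): tooth at mesh = N mod T0
  179 = 10 * 17 + 9, so 179 mod 17 = 9
  gear 0 tooth = 9
Gear 1 (driven, T1=19): tooth at mesh = (-N) mod T1
  179 = 9 * 19 + 8, so 179 mod 19 = 8
  (-179) mod 19 = (-8) mod 19 = 19 - 8 = 11
Mesh after 179 steps: gear-0 tooth 9 meets gear-1 tooth 11

Answer: 9 11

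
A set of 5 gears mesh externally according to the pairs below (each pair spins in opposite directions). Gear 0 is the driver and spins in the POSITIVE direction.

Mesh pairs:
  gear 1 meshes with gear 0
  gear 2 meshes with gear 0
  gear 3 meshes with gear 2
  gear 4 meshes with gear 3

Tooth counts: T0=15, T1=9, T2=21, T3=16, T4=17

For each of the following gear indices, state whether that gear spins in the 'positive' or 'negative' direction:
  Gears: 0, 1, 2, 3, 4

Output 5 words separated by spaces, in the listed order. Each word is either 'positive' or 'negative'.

Answer: positive negative negative positive negative

Derivation:
Gear 0 (driver): positive (depth 0)
  gear 1: meshes with gear 0 -> depth 1 -> negative (opposite of gear 0)
  gear 2: meshes with gear 0 -> depth 1 -> negative (opposite of gear 0)
  gear 3: meshes with gear 2 -> depth 2 -> positive (opposite of gear 2)
  gear 4: meshes with gear 3 -> depth 3 -> negative (opposite of gear 3)
Queried indices 0, 1, 2, 3, 4 -> positive, negative, negative, positive, negative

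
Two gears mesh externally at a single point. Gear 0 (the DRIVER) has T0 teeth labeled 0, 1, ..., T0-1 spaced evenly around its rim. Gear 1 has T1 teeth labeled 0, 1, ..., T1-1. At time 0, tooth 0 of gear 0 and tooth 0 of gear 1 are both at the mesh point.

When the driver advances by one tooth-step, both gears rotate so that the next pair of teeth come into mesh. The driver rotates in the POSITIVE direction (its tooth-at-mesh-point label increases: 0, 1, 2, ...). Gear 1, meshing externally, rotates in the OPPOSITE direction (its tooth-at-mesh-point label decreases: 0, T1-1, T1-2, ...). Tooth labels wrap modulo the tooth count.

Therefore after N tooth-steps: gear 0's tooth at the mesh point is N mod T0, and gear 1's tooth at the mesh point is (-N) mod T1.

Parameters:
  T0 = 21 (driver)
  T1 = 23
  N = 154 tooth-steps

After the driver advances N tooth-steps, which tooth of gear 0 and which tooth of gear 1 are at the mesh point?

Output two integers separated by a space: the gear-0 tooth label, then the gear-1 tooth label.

Gear 0 (driver, T0=21): tooth at mesh = N mod T0
  154 = 7 * 21 + 7, so 154 mod 21 = 7
  gear 0 tooth = 7
Gear 1 (driven, T1=23): tooth at mesh = (-N) mod T1
  154 = 6 * 23 + 16, so 154 mod 23 = 16
  (-154) mod 23 = (-16) mod 23 = 23 - 16 = 7
Mesh after 154 steps: gear-0 tooth 7 meets gear-1 tooth 7

Answer: 7 7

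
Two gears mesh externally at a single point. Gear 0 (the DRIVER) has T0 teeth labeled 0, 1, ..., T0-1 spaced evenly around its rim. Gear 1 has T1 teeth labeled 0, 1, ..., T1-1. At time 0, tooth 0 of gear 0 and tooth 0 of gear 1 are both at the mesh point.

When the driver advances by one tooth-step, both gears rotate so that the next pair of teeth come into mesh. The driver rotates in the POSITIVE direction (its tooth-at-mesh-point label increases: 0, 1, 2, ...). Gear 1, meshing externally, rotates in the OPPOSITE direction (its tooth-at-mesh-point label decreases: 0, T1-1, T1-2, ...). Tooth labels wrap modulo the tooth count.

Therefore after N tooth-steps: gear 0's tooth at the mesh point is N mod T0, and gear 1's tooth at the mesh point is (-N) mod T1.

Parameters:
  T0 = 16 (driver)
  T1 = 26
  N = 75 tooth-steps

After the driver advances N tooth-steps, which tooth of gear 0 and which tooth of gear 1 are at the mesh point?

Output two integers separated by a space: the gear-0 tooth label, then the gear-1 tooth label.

Answer: 11 3

Derivation:
Gear 0 (driver, T0=16): tooth at mesh = N mod T0
  75 = 4 * 16 + 11, so 75 mod 16 = 11
  gear 0 tooth = 11
Gear 1 (driven, T1=26): tooth at mesh = (-N) mod T1
  75 = 2 * 26 + 23, so 75 mod 26 = 23
  (-75) mod 26 = (-23) mod 26 = 26 - 23 = 3
Mesh after 75 steps: gear-0 tooth 11 meets gear-1 tooth 3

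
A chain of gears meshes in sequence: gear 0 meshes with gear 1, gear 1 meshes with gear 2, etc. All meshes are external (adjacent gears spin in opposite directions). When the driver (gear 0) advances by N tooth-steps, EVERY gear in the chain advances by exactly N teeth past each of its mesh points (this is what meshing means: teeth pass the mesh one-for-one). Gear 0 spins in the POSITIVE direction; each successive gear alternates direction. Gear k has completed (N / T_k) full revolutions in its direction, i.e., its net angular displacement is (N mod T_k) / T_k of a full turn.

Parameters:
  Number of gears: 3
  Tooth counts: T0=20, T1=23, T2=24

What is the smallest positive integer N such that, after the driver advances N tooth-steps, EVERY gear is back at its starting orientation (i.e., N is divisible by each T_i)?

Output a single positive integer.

Answer: 2760

Derivation:
Gear k returns to start when N is a multiple of T_k.
All gears at start simultaneously when N is a common multiple of [20, 23, 24]; the smallest such N is lcm(20, 23, 24).
Start: lcm = T0 = 20
Fold in T1=23: gcd(20, 23) = 1; lcm(20, 23) = 20 * 23 / 1 = 460 / 1 = 460
Fold in T2=24: gcd(460, 24) = 4; lcm(460, 24) = 460 * 24 / 4 = 11040 / 4 = 2760
Full cycle length = 2760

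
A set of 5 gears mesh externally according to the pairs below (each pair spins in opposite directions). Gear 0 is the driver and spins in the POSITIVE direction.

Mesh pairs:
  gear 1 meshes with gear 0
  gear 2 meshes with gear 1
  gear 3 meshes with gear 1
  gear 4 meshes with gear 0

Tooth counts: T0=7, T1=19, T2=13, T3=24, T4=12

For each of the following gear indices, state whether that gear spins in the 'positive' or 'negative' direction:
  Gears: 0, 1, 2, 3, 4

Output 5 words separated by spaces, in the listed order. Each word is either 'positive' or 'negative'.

Gear 0 (driver): positive (depth 0)
  gear 1: meshes with gear 0 -> depth 1 -> negative (opposite of gear 0)
  gear 2: meshes with gear 1 -> depth 2 -> positive (opposite of gear 1)
  gear 3: meshes with gear 1 -> depth 2 -> positive (opposite of gear 1)
  gear 4: meshes with gear 0 -> depth 1 -> negative (opposite of gear 0)
Queried indices 0, 1, 2, 3, 4 -> positive, negative, positive, positive, negative

Answer: positive negative positive positive negative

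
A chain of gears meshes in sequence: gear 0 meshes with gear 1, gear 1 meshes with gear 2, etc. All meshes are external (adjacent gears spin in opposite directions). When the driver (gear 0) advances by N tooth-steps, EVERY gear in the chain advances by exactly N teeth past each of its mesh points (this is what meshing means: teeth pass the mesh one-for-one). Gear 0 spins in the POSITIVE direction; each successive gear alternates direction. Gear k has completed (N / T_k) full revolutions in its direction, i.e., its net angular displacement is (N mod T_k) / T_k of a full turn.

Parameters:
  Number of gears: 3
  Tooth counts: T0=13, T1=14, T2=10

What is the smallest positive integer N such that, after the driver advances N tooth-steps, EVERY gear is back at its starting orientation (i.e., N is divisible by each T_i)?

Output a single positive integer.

Answer: 910

Derivation:
Gear k returns to start when N is a multiple of T_k.
All gears at start simultaneously when N is a common multiple of [13, 14, 10]; the smallest such N is lcm(13, 14, 10).
Start: lcm = T0 = 13
Fold in T1=14: gcd(13, 14) = 1; lcm(13, 14) = 13 * 14 / 1 = 182 / 1 = 182
Fold in T2=10: gcd(182, 10) = 2; lcm(182, 10) = 182 * 10 / 2 = 1820 / 2 = 910
Full cycle length = 910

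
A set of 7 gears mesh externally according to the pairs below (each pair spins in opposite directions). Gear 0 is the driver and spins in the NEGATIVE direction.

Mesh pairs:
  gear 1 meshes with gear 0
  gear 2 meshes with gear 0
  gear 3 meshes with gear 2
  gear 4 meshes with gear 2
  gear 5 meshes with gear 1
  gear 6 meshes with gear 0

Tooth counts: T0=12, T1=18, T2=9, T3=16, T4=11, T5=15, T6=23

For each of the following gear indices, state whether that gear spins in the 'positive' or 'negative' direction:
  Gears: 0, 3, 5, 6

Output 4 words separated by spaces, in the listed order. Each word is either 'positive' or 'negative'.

Gear 0 (driver): negative (depth 0)
  gear 1: meshes with gear 0 -> depth 1 -> positive (opposite of gear 0)
  gear 2: meshes with gear 0 -> depth 1 -> positive (opposite of gear 0)
  gear 3: meshes with gear 2 -> depth 2 -> negative (opposite of gear 2)
  gear 4: meshes with gear 2 -> depth 2 -> negative (opposite of gear 2)
  gear 5: meshes with gear 1 -> depth 2 -> negative (opposite of gear 1)
  gear 6: meshes with gear 0 -> depth 1 -> positive (opposite of gear 0)
Queried indices 0, 3, 5, 6 -> negative, negative, negative, positive

Answer: negative negative negative positive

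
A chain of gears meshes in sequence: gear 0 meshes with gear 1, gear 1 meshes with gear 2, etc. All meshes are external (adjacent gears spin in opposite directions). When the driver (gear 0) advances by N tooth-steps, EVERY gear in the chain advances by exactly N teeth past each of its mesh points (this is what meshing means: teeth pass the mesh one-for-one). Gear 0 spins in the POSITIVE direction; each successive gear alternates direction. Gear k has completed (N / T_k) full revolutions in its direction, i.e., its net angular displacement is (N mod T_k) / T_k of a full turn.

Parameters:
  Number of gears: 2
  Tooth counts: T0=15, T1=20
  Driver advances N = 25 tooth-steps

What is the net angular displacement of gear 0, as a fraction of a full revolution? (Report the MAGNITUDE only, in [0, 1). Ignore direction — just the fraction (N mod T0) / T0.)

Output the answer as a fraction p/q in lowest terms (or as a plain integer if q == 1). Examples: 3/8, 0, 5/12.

Answer: 2/3

Derivation:
Chain of 2 gears, tooth counts: [15, 20]
  gear 0: T0=15, direction=positive, advance = 25 mod 15 = 10 teeth = 10/15 turn
  gear 1: T1=20, direction=negative, advance = 25 mod 20 = 5 teeth = 5/20 turn
Gear 0: 25 mod 15 = 10
Fraction = 10 / 15 = 2/3 (gcd(10,15)=5) = 2/3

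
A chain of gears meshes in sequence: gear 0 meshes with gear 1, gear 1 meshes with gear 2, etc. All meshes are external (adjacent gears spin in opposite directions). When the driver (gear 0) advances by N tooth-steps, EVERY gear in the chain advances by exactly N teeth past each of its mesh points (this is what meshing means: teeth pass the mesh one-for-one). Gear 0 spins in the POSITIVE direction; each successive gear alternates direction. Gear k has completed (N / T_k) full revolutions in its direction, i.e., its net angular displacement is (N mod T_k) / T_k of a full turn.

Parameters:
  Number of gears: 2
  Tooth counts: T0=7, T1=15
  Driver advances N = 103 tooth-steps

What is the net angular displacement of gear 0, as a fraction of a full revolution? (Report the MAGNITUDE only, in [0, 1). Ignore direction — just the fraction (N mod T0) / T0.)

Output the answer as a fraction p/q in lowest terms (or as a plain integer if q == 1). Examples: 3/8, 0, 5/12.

Answer: 5/7

Derivation:
Chain of 2 gears, tooth counts: [7, 15]
  gear 0: T0=7, direction=positive, advance = 103 mod 7 = 5 teeth = 5/7 turn
  gear 1: T1=15, direction=negative, advance = 103 mod 15 = 13 teeth = 13/15 turn
Gear 0: 103 mod 7 = 5
Fraction = 5 / 7 = 5/7 (gcd(5,7)=1) = 5/7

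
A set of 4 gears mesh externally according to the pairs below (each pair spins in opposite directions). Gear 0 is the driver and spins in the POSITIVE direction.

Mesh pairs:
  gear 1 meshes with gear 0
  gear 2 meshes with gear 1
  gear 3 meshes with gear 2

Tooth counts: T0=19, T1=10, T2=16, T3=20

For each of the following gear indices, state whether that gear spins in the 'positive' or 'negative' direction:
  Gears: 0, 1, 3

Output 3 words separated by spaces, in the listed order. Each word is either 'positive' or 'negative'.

Gear 0 (driver): positive (depth 0)
  gear 1: meshes with gear 0 -> depth 1 -> negative (opposite of gear 0)
  gear 2: meshes with gear 1 -> depth 2 -> positive (opposite of gear 1)
  gear 3: meshes with gear 2 -> depth 3 -> negative (opposite of gear 2)
Queried indices 0, 1, 3 -> positive, negative, negative

Answer: positive negative negative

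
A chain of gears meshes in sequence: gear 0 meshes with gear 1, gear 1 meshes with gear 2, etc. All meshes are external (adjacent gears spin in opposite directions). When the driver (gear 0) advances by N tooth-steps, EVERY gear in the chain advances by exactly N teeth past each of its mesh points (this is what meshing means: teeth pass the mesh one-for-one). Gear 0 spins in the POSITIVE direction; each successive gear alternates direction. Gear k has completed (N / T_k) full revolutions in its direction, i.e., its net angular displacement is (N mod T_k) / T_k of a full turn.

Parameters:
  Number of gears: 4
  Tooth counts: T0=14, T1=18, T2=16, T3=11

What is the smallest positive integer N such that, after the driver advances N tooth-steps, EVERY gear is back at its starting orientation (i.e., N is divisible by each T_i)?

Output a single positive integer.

Gear k returns to start when N is a multiple of T_k.
All gears at start simultaneously when N is a common multiple of [14, 18, 16, 11]; the smallest such N is lcm(14, 18, 16, 11).
Start: lcm = T0 = 14
Fold in T1=18: gcd(14, 18) = 2; lcm(14, 18) = 14 * 18 / 2 = 252 / 2 = 126
Fold in T2=16: gcd(126, 16) = 2; lcm(126, 16) = 126 * 16 / 2 = 2016 / 2 = 1008
Fold in T3=11: gcd(1008, 11) = 1; lcm(1008, 11) = 1008 * 11 / 1 = 11088 / 1 = 11088
Full cycle length = 11088

Answer: 11088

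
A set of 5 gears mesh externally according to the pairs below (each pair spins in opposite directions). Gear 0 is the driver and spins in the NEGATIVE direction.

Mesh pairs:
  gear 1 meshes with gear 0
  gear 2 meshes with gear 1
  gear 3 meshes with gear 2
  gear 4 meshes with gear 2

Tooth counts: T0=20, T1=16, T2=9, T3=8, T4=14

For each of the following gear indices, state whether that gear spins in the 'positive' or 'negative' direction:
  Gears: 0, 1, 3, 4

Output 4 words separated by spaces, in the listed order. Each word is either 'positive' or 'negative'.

Answer: negative positive positive positive

Derivation:
Gear 0 (driver): negative (depth 0)
  gear 1: meshes with gear 0 -> depth 1 -> positive (opposite of gear 0)
  gear 2: meshes with gear 1 -> depth 2 -> negative (opposite of gear 1)
  gear 3: meshes with gear 2 -> depth 3 -> positive (opposite of gear 2)
  gear 4: meshes with gear 2 -> depth 3 -> positive (opposite of gear 2)
Queried indices 0, 1, 3, 4 -> negative, positive, positive, positive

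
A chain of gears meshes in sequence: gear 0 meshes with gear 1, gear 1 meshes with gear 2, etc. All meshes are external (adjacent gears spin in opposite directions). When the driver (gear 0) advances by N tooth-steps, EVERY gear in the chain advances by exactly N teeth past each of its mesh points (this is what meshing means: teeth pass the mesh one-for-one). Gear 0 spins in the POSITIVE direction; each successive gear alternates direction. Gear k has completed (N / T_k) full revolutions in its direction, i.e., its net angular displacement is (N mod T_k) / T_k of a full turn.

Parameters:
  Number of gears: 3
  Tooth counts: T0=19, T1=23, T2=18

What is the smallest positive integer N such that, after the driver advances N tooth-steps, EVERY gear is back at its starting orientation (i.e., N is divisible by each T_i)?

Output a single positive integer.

Gear k returns to start when N is a multiple of T_k.
All gears at start simultaneously when N is a common multiple of [19, 23, 18]; the smallest such N is lcm(19, 23, 18).
Start: lcm = T0 = 19
Fold in T1=23: gcd(19, 23) = 1; lcm(19, 23) = 19 * 23 / 1 = 437 / 1 = 437
Fold in T2=18: gcd(437, 18) = 1; lcm(437, 18) = 437 * 18 / 1 = 7866 / 1 = 7866
Full cycle length = 7866

Answer: 7866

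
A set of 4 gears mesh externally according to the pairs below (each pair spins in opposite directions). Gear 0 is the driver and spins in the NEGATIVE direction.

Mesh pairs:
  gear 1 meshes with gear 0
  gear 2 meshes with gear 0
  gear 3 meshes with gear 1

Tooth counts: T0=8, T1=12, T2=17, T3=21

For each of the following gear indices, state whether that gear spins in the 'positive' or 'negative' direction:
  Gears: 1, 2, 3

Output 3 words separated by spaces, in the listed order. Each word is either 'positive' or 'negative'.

Answer: positive positive negative

Derivation:
Gear 0 (driver): negative (depth 0)
  gear 1: meshes with gear 0 -> depth 1 -> positive (opposite of gear 0)
  gear 2: meshes with gear 0 -> depth 1 -> positive (opposite of gear 0)
  gear 3: meshes with gear 1 -> depth 2 -> negative (opposite of gear 1)
Queried indices 1, 2, 3 -> positive, positive, negative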